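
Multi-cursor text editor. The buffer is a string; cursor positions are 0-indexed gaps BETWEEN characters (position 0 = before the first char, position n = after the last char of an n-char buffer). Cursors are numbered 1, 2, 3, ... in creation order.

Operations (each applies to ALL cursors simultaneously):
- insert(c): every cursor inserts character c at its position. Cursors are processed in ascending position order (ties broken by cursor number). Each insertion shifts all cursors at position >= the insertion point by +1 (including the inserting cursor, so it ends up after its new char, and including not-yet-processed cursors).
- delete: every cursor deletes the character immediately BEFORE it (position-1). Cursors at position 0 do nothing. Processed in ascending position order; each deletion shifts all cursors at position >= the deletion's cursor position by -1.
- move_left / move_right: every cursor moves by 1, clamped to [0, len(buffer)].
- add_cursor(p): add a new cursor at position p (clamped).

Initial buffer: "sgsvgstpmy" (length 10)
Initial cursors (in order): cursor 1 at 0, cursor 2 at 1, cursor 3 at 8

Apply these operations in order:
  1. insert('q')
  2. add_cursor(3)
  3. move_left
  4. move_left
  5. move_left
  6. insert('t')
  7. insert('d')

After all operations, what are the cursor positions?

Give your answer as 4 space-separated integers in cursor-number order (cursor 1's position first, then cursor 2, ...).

After op 1 (insert('q')): buffer="qsqgsvgstpqmy" (len 13), cursors c1@1 c2@3 c3@11, authorship 1.2.......3..
After op 2 (add_cursor(3)): buffer="qsqgsvgstpqmy" (len 13), cursors c1@1 c2@3 c4@3 c3@11, authorship 1.2.......3..
After op 3 (move_left): buffer="qsqgsvgstpqmy" (len 13), cursors c1@0 c2@2 c4@2 c3@10, authorship 1.2.......3..
After op 4 (move_left): buffer="qsqgsvgstpqmy" (len 13), cursors c1@0 c2@1 c4@1 c3@9, authorship 1.2.......3..
After op 5 (move_left): buffer="qsqgsvgstpqmy" (len 13), cursors c1@0 c2@0 c4@0 c3@8, authorship 1.2.......3..
After op 6 (insert('t')): buffer="tttqsqgsvgsttpqmy" (len 17), cursors c1@3 c2@3 c4@3 c3@12, authorship 1241.2.....3..3..
After op 7 (insert('d')): buffer="tttdddqsqgsvgstdtpqmy" (len 21), cursors c1@6 c2@6 c4@6 c3@16, authorship 1241241.2.....33..3..

Answer: 6 6 16 6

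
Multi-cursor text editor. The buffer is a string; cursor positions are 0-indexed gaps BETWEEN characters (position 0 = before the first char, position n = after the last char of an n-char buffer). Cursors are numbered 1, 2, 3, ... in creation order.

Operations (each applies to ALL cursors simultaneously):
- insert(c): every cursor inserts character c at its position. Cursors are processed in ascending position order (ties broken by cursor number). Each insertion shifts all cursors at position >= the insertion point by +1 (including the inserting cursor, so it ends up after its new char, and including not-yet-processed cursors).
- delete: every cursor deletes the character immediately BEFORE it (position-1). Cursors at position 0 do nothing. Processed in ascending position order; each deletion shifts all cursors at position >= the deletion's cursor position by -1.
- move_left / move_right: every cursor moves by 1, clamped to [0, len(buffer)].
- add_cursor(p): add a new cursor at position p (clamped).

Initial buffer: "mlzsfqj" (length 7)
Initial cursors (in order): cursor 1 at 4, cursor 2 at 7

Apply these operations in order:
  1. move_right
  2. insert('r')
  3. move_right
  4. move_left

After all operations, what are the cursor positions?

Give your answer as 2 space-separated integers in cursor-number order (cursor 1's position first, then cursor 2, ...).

Answer: 6 8

Derivation:
After op 1 (move_right): buffer="mlzsfqj" (len 7), cursors c1@5 c2@7, authorship .......
After op 2 (insert('r')): buffer="mlzsfrqjr" (len 9), cursors c1@6 c2@9, authorship .....1..2
After op 3 (move_right): buffer="mlzsfrqjr" (len 9), cursors c1@7 c2@9, authorship .....1..2
After op 4 (move_left): buffer="mlzsfrqjr" (len 9), cursors c1@6 c2@8, authorship .....1..2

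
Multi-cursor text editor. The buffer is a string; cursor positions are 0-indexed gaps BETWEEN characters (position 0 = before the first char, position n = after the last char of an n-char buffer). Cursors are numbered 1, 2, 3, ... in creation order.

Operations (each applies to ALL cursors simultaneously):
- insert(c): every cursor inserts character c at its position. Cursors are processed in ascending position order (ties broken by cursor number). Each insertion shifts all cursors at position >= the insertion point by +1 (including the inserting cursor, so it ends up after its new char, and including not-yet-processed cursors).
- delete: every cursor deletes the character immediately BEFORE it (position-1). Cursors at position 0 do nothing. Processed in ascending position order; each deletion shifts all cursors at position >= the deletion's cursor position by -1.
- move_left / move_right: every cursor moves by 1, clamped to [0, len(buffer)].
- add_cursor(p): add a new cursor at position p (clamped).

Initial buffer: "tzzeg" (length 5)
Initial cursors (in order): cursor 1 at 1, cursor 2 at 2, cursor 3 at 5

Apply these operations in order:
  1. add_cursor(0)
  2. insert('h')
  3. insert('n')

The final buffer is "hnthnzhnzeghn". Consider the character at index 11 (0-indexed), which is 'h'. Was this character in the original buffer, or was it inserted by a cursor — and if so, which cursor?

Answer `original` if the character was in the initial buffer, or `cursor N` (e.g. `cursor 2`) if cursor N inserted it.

Answer: cursor 3

Derivation:
After op 1 (add_cursor(0)): buffer="tzzeg" (len 5), cursors c4@0 c1@1 c2@2 c3@5, authorship .....
After op 2 (insert('h')): buffer="hthzhzegh" (len 9), cursors c4@1 c1@3 c2@5 c3@9, authorship 4.1.2...3
After op 3 (insert('n')): buffer="hnthnzhnzeghn" (len 13), cursors c4@2 c1@5 c2@8 c3@13, authorship 44.11.22...33
Authorship (.=original, N=cursor N): 4 4 . 1 1 . 2 2 . . . 3 3
Index 11: author = 3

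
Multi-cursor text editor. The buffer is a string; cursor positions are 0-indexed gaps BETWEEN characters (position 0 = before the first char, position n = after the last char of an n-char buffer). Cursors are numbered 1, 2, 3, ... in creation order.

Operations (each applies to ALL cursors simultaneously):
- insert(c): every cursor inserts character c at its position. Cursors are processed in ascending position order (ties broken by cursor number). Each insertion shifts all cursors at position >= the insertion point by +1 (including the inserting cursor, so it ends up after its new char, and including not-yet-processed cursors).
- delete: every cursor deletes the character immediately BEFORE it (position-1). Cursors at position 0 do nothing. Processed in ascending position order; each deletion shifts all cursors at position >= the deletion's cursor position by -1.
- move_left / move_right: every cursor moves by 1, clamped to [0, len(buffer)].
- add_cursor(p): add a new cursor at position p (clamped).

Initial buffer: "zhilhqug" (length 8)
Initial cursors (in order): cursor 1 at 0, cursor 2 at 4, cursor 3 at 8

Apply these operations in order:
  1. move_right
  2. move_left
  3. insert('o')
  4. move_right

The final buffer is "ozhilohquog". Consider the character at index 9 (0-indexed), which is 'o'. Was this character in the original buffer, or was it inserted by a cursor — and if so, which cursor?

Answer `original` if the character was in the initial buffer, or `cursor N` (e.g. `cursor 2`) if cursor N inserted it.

After op 1 (move_right): buffer="zhilhqug" (len 8), cursors c1@1 c2@5 c3@8, authorship ........
After op 2 (move_left): buffer="zhilhqug" (len 8), cursors c1@0 c2@4 c3@7, authorship ........
After op 3 (insert('o')): buffer="ozhilohquog" (len 11), cursors c1@1 c2@6 c3@10, authorship 1....2...3.
After op 4 (move_right): buffer="ozhilohquog" (len 11), cursors c1@2 c2@7 c3@11, authorship 1....2...3.
Authorship (.=original, N=cursor N): 1 . . . . 2 . . . 3 .
Index 9: author = 3

Answer: cursor 3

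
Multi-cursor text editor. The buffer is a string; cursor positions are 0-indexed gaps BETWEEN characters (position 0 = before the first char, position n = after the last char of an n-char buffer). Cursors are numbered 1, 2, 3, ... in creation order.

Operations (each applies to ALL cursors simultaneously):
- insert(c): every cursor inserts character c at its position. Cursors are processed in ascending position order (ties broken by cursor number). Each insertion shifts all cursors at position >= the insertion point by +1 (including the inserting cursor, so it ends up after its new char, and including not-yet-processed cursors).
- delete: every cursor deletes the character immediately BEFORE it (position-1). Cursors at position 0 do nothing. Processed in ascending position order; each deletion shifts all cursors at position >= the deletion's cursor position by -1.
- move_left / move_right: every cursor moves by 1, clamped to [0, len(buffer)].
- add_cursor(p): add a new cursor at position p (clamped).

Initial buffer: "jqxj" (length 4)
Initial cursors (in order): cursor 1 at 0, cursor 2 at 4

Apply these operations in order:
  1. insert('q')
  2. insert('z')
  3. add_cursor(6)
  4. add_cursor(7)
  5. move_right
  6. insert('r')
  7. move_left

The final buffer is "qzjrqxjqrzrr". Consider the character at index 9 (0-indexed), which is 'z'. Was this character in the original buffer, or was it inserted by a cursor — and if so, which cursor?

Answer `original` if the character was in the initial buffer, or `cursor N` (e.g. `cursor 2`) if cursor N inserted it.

Answer: cursor 2

Derivation:
After op 1 (insert('q')): buffer="qjqxjq" (len 6), cursors c1@1 c2@6, authorship 1....2
After op 2 (insert('z')): buffer="qzjqxjqz" (len 8), cursors c1@2 c2@8, authorship 11....22
After op 3 (add_cursor(6)): buffer="qzjqxjqz" (len 8), cursors c1@2 c3@6 c2@8, authorship 11....22
After op 4 (add_cursor(7)): buffer="qzjqxjqz" (len 8), cursors c1@2 c3@6 c4@7 c2@8, authorship 11....22
After op 5 (move_right): buffer="qzjqxjqz" (len 8), cursors c1@3 c3@7 c2@8 c4@8, authorship 11....22
After op 6 (insert('r')): buffer="qzjrqxjqrzrr" (len 12), cursors c1@4 c3@9 c2@12 c4@12, authorship 11.1...23224
After op 7 (move_left): buffer="qzjrqxjqrzrr" (len 12), cursors c1@3 c3@8 c2@11 c4@11, authorship 11.1...23224
Authorship (.=original, N=cursor N): 1 1 . 1 . . . 2 3 2 2 4
Index 9: author = 2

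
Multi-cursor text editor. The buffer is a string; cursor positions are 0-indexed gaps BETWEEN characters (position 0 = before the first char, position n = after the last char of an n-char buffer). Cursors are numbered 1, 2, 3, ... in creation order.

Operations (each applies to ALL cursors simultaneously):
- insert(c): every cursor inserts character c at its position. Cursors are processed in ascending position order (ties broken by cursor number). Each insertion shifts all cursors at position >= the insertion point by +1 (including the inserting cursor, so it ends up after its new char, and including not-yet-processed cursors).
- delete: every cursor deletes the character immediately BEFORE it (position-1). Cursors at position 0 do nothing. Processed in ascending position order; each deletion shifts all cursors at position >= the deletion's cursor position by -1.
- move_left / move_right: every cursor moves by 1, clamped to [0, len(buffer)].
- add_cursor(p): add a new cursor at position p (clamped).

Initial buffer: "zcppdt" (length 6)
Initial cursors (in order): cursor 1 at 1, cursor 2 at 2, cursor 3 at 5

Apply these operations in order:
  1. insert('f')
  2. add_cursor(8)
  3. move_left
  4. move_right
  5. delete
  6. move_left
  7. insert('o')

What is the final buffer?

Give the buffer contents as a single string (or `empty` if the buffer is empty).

After op 1 (insert('f')): buffer="zfcfppdft" (len 9), cursors c1@2 c2@4 c3@8, authorship .1.2...3.
After op 2 (add_cursor(8)): buffer="zfcfppdft" (len 9), cursors c1@2 c2@4 c3@8 c4@8, authorship .1.2...3.
After op 3 (move_left): buffer="zfcfppdft" (len 9), cursors c1@1 c2@3 c3@7 c4@7, authorship .1.2...3.
After op 4 (move_right): buffer="zfcfppdft" (len 9), cursors c1@2 c2@4 c3@8 c4@8, authorship .1.2...3.
After op 5 (delete): buffer="zcppt" (len 5), cursors c1@1 c2@2 c3@4 c4@4, authorship .....
After op 6 (move_left): buffer="zcppt" (len 5), cursors c1@0 c2@1 c3@3 c4@3, authorship .....
After op 7 (insert('o')): buffer="ozocpoopt" (len 9), cursors c1@1 c2@3 c3@7 c4@7, authorship 1.2..34..

Answer: ozocpoopt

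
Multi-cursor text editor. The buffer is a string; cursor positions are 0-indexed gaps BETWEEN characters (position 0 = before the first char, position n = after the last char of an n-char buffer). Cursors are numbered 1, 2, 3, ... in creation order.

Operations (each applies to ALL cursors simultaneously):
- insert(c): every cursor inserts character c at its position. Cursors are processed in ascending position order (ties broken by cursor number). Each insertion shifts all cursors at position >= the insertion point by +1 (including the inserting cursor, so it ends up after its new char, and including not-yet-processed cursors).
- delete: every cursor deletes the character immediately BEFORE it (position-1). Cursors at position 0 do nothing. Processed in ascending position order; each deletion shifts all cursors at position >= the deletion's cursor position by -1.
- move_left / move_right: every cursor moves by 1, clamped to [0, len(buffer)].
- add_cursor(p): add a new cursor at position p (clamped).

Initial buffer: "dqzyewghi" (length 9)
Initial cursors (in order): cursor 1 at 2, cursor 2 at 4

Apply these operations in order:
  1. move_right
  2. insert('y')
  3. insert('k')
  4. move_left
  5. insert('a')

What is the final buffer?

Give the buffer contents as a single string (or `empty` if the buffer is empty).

After op 1 (move_right): buffer="dqzyewghi" (len 9), cursors c1@3 c2@5, authorship .........
After op 2 (insert('y')): buffer="dqzyyeywghi" (len 11), cursors c1@4 c2@7, authorship ...1..2....
After op 3 (insert('k')): buffer="dqzykyeykwghi" (len 13), cursors c1@5 c2@9, authorship ...11..22....
After op 4 (move_left): buffer="dqzykyeykwghi" (len 13), cursors c1@4 c2@8, authorship ...11..22....
After op 5 (insert('a')): buffer="dqzyakyeyakwghi" (len 15), cursors c1@5 c2@10, authorship ...111..222....

Answer: dqzyakyeyakwghi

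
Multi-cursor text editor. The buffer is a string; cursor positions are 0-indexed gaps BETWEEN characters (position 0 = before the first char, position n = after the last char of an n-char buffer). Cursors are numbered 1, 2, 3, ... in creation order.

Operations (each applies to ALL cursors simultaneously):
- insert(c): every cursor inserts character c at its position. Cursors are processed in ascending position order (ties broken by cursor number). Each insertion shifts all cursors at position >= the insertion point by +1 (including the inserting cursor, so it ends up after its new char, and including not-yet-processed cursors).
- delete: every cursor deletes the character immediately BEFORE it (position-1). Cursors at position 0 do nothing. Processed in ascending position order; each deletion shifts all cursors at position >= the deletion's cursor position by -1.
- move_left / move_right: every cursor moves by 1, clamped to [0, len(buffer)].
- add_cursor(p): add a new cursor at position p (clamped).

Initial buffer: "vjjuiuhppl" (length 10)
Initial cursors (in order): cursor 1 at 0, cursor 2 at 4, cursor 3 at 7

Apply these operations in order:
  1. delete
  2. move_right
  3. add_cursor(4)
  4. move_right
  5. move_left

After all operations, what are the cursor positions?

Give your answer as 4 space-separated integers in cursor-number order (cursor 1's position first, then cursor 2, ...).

After op 1 (delete): buffer="vjjiuppl" (len 8), cursors c1@0 c2@3 c3@5, authorship ........
After op 2 (move_right): buffer="vjjiuppl" (len 8), cursors c1@1 c2@4 c3@6, authorship ........
After op 3 (add_cursor(4)): buffer="vjjiuppl" (len 8), cursors c1@1 c2@4 c4@4 c3@6, authorship ........
After op 4 (move_right): buffer="vjjiuppl" (len 8), cursors c1@2 c2@5 c4@5 c3@7, authorship ........
After op 5 (move_left): buffer="vjjiuppl" (len 8), cursors c1@1 c2@4 c4@4 c3@6, authorship ........

Answer: 1 4 6 4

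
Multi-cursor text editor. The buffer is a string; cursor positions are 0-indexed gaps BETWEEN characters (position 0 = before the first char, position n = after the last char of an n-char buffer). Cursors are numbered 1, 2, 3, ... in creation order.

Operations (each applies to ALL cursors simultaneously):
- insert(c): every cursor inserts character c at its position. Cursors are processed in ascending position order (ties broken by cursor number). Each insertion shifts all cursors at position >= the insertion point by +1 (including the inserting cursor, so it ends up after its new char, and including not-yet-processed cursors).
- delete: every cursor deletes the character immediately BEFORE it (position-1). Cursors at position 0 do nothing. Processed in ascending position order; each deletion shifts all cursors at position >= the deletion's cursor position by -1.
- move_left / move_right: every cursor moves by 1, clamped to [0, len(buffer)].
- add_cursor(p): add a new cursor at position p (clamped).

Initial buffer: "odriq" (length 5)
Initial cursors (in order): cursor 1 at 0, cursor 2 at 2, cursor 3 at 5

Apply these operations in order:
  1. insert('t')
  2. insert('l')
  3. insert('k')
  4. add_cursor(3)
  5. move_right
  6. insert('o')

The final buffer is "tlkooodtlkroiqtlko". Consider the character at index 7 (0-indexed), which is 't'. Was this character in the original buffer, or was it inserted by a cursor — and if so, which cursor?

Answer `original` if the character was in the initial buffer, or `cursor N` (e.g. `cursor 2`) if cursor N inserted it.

Answer: cursor 2

Derivation:
After op 1 (insert('t')): buffer="todtriqt" (len 8), cursors c1@1 c2@4 c3@8, authorship 1..2...3
After op 2 (insert('l')): buffer="tlodtlriqtl" (len 11), cursors c1@2 c2@6 c3@11, authorship 11..22...33
After op 3 (insert('k')): buffer="tlkodtlkriqtlk" (len 14), cursors c1@3 c2@8 c3@14, authorship 111..222...333
After op 4 (add_cursor(3)): buffer="tlkodtlkriqtlk" (len 14), cursors c1@3 c4@3 c2@8 c3@14, authorship 111..222...333
After op 5 (move_right): buffer="tlkodtlkriqtlk" (len 14), cursors c1@4 c4@4 c2@9 c3@14, authorship 111..222...333
After op 6 (insert('o')): buffer="tlkooodtlkroiqtlko" (len 18), cursors c1@6 c4@6 c2@12 c3@18, authorship 111.14.222.2..3333
Authorship (.=original, N=cursor N): 1 1 1 . 1 4 . 2 2 2 . 2 . . 3 3 3 3
Index 7: author = 2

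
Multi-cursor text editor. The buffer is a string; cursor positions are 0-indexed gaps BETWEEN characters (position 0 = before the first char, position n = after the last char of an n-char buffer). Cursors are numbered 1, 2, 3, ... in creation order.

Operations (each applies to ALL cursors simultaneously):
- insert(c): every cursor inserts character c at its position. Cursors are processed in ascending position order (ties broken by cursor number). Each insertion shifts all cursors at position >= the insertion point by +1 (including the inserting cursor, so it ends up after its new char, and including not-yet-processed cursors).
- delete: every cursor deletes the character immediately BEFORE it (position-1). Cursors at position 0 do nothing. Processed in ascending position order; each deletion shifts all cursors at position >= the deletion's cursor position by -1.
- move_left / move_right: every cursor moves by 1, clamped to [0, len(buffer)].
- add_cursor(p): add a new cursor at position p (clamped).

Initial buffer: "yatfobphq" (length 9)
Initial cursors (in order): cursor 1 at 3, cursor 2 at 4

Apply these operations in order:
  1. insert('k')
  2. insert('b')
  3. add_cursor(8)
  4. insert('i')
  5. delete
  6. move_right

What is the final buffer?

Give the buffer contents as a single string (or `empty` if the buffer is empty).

Answer: yatkbfkbobphq

Derivation:
After op 1 (insert('k')): buffer="yatkfkobphq" (len 11), cursors c1@4 c2@6, authorship ...1.2.....
After op 2 (insert('b')): buffer="yatkbfkbobphq" (len 13), cursors c1@5 c2@8, authorship ...11.22.....
After op 3 (add_cursor(8)): buffer="yatkbfkbobphq" (len 13), cursors c1@5 c2@8 c3@8, authorship ...11.22.....
After op 4 (insert('i')): buffer="yatkbifkbiiobphq" (len 16), cursors c1@6 c2@11 c3@11, authorship ...111.2223.....
After op 5 (delete): buffer="yatkbfkbobphq" (len 13), cursors c1@5 c2@8 c3@8, authorship ...11.22.....
After op 6 (move_right): buffer="yatkbfkbobphq" (len 13), cursors c1@6 c2@9 c3@9, authorship ...11.22.....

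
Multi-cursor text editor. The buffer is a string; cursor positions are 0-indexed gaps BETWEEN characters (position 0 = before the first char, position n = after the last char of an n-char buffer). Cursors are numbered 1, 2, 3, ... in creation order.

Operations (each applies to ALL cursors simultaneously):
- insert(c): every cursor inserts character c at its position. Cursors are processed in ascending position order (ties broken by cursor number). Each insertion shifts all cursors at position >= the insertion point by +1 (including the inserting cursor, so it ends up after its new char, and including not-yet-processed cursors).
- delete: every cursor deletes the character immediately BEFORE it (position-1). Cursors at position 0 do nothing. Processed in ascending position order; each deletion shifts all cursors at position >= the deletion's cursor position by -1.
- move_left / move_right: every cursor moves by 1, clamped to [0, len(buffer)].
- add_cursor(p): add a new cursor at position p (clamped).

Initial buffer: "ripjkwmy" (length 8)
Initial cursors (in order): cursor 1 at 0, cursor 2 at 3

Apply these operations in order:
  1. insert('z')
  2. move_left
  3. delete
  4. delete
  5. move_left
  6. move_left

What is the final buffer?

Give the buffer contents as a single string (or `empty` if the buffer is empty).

After op 1 (insert('z')): buffer="zripzjkwmy" (len 10), cursors c1@1 c2@5, authorship 1...2.....
After op 2 (move_left): buffer="zripzjkwmy" (len 10), cursors c1@0 c2@4, authorship 1...2.....
After op 3 (delete): buffer="zrizjkwmy" (len 9), cursors c1@0 c2@3, authorship 1..2.....
After op 4 (delete): buffer="zrzjkwmy" (len 8), cursors c1@0 c2@2, authorship 1.2.....
After op 5 (move_left): buffer="zrzjkwmy" (len 8), cursors c1@0 c2@1, authorship 1.2.....
After op 6 (move_left): buffer="zrzjkwmy" (len 8), cursors c1@0 c2@0, authorship 1.2.....

Answer: zrzjkwmy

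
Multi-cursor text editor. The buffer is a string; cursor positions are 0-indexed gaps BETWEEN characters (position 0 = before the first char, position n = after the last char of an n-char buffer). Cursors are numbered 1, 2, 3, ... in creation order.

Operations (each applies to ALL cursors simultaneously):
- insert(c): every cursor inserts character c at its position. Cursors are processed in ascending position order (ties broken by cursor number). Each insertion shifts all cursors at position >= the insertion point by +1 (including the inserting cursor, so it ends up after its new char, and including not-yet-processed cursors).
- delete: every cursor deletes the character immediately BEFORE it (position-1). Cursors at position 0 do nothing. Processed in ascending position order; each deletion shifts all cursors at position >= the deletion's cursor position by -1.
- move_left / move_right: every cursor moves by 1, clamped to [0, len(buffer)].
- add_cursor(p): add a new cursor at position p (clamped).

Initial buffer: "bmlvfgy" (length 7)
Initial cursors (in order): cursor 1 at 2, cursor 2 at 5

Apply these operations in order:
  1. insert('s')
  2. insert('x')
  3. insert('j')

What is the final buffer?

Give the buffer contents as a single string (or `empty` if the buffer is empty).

After op 1 (insert('s')): buffer="bmslvfsgy" (len 9), cursors c1@3 c2@7, authorship ..1...2..
After op 2 (insert('x')): buffer="bmsxlvfsxgy" (len 11), cursors c1@4 c2@9, authorship ..11...22..
After op 3 (insert('j')): buffer="bmsxjlvfsxjgy" (len 13), cursors c1@5 c2@11, authorship ..111...222..

Answer: bmsxjlvfsxjgy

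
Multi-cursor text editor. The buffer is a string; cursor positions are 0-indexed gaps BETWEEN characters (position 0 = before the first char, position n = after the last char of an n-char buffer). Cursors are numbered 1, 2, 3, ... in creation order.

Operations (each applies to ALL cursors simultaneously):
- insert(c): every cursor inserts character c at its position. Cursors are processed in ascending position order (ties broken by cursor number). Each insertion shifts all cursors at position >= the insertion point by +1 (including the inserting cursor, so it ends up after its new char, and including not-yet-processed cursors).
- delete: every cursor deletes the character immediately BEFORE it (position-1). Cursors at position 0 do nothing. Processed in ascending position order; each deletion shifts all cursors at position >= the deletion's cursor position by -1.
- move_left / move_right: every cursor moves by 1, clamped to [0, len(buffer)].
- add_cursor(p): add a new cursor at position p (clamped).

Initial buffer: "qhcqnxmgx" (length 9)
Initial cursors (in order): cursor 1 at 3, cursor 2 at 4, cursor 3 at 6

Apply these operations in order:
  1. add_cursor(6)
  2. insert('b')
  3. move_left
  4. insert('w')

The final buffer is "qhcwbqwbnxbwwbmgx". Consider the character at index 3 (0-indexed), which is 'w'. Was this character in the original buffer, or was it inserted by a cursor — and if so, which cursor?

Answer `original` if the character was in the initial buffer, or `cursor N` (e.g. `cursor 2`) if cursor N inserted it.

After op 1 (add_cursor(6)): buffer="qhcqnxmgx" (len 9), cursors c1@3 c2@4 c3@6 c4@6, authorship .........
After op 2 (insert('b')): buffer="qhcbqbnxbbmgx" (len 13), cursors c1@4 c2@6 c3@10 c4@10, authorship ...1.2..34...
After op 3 (move_left): buffer="qhcbqbnxbbmgx" (len 13), cursors c1@3 c2@5 c3@9 c4@9, authorship ...1.2..34...
After op 4 (insert('w')): buffer="qhcwbqwbnxbwwbmgx" (len 17), cursors c1@4 c2@7 c3@13 c4@13, authorship ...11.22..3344...
Authorship (.=original, N=cursor N): . . . 1 1 . 2 2 . . 3 3 4 4 . . .
Index 3: author = 1

Answer: cursor 1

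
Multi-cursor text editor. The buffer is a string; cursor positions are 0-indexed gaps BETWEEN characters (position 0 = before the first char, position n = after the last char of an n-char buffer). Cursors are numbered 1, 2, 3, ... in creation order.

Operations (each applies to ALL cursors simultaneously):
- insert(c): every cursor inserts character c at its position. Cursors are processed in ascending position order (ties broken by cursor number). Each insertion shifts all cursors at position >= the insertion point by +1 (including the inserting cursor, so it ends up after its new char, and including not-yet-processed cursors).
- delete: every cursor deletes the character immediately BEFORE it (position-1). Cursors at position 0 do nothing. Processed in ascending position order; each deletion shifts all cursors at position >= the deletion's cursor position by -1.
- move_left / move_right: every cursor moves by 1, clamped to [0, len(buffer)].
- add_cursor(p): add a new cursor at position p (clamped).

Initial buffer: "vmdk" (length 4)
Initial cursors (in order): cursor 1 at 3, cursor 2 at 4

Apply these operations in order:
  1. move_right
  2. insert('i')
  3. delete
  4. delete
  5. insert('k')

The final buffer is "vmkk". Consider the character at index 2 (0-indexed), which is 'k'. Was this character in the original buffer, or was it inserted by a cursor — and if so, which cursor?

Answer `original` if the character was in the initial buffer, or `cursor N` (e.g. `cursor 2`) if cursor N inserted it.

After op 1 (move_right): buffer="vmdk" (len 4), cursors c1@4 c2@4, authorship ....
After op 2 (insert('i')): buffer="vmdkii" (len 6), cursors c1@6 c2@6, authorship ....12
After op 3 (delete): buffer="vmdk" (len 4), cursors c1@4 c2@4, authorship ....
After op 4 (delete): buffer="vm" (len 2), cursors c1@2 c2@2, authorship ..
After op 5 (insert('k')): buffer="vmkk" (len 4), cursors c1@4 c2@4, authorship ..12
Authorship (.=original, N=cursor N): . . 1 2
Index 2: author = 1

Answer: cursor 1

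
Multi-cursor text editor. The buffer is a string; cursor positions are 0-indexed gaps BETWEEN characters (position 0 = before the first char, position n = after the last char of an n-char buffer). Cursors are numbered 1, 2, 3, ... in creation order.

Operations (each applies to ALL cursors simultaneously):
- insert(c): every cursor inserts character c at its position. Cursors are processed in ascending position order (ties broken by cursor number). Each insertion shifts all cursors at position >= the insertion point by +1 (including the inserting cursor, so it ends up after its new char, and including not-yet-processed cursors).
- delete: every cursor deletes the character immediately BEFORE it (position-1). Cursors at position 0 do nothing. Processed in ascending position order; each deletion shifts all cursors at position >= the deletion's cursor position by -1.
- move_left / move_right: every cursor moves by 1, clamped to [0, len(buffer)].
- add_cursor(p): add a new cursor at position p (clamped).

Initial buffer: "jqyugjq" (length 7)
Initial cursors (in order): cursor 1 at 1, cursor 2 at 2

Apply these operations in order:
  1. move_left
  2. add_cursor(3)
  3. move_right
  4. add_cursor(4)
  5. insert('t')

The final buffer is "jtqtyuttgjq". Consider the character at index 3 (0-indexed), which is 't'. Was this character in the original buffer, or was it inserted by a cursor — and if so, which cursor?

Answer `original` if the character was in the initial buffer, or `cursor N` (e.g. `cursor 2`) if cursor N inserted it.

After op 1 (move_left): buffer="jqyugjq" (len 7), cursors c1@0 c2@1, authorship .......
After op 2 (add_cursor(3)): buffer="jqyugjq" (len 7), cursors c1@0 c2@1 c3@3, authorship .......
After op 3 (move_right): buffer="jqyugjq" (len 7), cursors c1@1 c2@2 c3@4, authorship .......
After op 4 (add_cursor(4)): buffer="jqyugjq" (len 7), cursors c1@1 c2@2 c3@4 c4@4, authorship .......
After op 5 (insert('t')): buffer="jtqtyuttgjq" (len 11), cursors c1@2 c2@4 c3@8 c4@8, authorship .1.2..34...
Authorship (.=original, N=cursor N): . 1 . 2 . . 3 4 . . .
Index 3: author = 2

Answer: cursor 2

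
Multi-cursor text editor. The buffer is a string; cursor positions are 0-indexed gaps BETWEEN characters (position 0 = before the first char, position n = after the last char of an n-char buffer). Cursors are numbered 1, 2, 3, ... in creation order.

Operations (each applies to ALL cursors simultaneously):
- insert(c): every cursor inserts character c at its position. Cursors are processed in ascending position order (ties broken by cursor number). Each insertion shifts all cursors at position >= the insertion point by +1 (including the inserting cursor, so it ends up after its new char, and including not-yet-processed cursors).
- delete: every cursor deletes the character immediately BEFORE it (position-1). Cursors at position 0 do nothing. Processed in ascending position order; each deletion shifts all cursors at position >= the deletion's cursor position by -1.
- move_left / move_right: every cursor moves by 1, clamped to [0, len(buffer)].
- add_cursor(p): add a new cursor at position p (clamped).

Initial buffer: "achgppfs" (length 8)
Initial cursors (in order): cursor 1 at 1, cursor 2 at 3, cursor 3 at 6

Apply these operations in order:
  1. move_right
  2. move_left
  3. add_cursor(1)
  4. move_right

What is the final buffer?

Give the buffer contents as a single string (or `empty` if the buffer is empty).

Answer: achgppfs

Derivation:
After op 1 (move_right): buffer="achgppfs" (len 8), cursors c1@2 c2@4 c3@7, authorship ........
After op 2 (move_left): buffer="achgppfs" (len 8), cursors c1@1 c2@3 c3@6, authorship ........
After op 3 (add_cursor(1)): buffer="achgppfs" (len 8), cursors c1@1 c4@1 c2@3 c3@6, authorship ........
After op 4 (move_right): buffer="achgppfs" (len 8), cursors c1@2 c4@2 c2@4 c3@7, authorship ........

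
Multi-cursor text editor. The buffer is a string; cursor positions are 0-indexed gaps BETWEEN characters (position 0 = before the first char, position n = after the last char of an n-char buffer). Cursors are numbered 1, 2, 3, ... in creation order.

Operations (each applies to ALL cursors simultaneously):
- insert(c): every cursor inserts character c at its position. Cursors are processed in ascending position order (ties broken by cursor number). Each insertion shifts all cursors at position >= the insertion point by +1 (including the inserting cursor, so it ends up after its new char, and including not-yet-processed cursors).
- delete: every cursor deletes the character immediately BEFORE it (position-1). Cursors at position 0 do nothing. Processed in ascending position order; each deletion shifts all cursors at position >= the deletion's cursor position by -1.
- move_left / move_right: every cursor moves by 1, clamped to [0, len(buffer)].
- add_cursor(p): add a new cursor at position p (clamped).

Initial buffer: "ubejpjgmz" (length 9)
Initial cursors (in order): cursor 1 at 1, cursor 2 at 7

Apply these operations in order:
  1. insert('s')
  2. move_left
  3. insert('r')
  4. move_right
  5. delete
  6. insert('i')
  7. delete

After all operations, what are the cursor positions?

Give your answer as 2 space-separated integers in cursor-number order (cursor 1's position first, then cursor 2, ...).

After op 1 (insert('s')): buffer="usbejpjgsmz" (len 11), cursors c1@2 c2@9, authorship .1......2..
After op 2 (move_left): buffer="usbejpjgsmz" (len 11), cursors c1@1 c2@8, authorship .1......2..
After op 3 (insert('r')): buffer="ursbejpjgrsmz" (len 13), cursors c1@2 c2@10, authorship .11......22..
After op 4 (move_right): buffer="ursbejpjgrsmz" (len 13), cursors c1@3 c2@11, authorship .11......22..
After op 5 (delete): buffer="urbejpjgrmz" (len 11), cursors c1@2 c2@9, authorship .1......2..
After op 6 (insert('i')): buffer="uribejpjgrimz" (len 13), cursors c1@3 c2@11, authorship .11......22..
After op 7 (delete): buffer="urbejpjgrmz" (len 11), cursors c1@2 c2@9, authorship .1......2..

Answer: 2 9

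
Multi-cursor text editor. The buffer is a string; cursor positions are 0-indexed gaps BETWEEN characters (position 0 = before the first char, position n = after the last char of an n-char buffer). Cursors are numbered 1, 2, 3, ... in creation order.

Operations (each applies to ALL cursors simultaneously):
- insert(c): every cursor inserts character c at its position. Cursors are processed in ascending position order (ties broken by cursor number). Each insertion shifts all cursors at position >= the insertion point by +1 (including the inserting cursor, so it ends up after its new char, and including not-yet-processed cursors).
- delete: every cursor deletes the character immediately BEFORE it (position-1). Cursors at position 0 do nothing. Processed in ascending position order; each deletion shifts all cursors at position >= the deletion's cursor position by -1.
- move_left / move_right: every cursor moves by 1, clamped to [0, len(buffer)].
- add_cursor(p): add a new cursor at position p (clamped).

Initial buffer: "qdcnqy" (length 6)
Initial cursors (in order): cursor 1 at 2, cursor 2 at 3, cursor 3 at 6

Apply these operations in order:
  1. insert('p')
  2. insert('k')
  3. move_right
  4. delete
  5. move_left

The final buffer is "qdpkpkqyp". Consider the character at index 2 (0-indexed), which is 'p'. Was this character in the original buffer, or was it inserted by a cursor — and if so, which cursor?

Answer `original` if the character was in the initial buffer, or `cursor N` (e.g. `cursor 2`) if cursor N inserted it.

After op 1 (insert('p')): buffer="qdpcpnqyp" (len 9), cursors c1@3 c2@5 c3@9, authorship ..1.2...3
After op 2 (insert('k')): buffer="qdpkcpknqypk" (len 12), cursors c1@4 c2@7 c3@12, authorship ..11.22...33
After op 3 (move_right): buffer="qdpkcpknqypk" (len 12), cursors c1@5 c2@8 c3@12, authorship ..11.22...33
After op 4 (delete): buffer="qdpkpkqyp" (len 9), cursors c1@4 c2@6 c3@9, authorship ..1122..3
After op 5 (move_left): buffer="qdpkpkqyp" (len 9), cursors c1@3 c2@5 c3@8, authorship ..1122..3
Authorship (.=original, N=cursor N): . . 1 1 2 2 . . 3
Index 2: author = 1

Answer: cursor 1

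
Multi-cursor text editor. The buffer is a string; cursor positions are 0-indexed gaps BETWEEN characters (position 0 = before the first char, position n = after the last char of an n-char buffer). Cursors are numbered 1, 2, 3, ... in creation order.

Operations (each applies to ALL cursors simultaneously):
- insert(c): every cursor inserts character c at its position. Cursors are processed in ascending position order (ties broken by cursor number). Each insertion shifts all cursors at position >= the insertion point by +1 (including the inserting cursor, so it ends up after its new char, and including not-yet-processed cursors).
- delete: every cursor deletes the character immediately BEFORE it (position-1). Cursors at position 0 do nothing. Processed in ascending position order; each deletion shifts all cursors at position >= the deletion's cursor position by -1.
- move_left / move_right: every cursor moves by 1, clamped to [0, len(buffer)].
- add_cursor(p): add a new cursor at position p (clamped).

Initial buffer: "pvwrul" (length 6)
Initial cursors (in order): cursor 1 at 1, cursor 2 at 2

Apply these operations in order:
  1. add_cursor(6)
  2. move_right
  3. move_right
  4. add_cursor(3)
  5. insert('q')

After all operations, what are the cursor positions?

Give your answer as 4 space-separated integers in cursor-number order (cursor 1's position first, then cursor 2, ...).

After op 1 (add_cursor(6)): buffer="pvwrul" (len 6), cursors c1@1 c2@2 c3@6, authorship ......
After op 2 (move_right): buffer="pvwrul" (len 6), cursors c1@2 c2@3 c3@6, authorship ......
After op 3 (move_right): buffer="pvwrul" (len 6), cursors c1@3 c2@4 c3@6, authorship ......
After op 4 (add_cursor(3)): buffer="pvwrul" (len 6), cursors c1@3 c4@3 c2@4 c3@6, authorship ......
After op 5 (insert('q')): buffer="pvwqqrqulq" (len 10), cursors c1@5 c4@5 c2@7 c3@10, authorship ...14.2..3

Answer: 5 7 10 5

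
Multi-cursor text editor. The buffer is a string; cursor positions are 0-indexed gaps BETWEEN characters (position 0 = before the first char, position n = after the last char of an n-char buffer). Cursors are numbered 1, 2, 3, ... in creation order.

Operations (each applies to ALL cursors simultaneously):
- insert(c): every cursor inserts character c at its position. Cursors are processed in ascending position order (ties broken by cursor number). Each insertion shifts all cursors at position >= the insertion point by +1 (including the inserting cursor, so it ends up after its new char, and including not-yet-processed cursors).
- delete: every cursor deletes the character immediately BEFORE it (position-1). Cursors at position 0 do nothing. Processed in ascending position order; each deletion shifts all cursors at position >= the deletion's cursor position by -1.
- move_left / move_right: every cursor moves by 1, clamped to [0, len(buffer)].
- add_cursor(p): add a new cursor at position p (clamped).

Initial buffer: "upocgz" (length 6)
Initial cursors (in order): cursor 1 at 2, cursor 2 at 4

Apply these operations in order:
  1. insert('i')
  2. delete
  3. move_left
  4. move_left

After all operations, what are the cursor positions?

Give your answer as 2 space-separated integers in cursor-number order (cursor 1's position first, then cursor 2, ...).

Answer: 0 2

Derivation:
After op 1 (insert('i')): buffer="upiocigz" (len 8), cursors c1@3 c2@6, authorship ..1..2..
After op 2 (delete): buffer="upocgz" (len 6), cursors c1@2 c2@4, authorship ......
After op 3 (move_left): buffer="upocgz" (len 6), cursors c1@1 c2@3, authorship ......
After op 4 (move_left): buffer="upocgz" (len 6), cursors c1@0 c2@2, authorship ......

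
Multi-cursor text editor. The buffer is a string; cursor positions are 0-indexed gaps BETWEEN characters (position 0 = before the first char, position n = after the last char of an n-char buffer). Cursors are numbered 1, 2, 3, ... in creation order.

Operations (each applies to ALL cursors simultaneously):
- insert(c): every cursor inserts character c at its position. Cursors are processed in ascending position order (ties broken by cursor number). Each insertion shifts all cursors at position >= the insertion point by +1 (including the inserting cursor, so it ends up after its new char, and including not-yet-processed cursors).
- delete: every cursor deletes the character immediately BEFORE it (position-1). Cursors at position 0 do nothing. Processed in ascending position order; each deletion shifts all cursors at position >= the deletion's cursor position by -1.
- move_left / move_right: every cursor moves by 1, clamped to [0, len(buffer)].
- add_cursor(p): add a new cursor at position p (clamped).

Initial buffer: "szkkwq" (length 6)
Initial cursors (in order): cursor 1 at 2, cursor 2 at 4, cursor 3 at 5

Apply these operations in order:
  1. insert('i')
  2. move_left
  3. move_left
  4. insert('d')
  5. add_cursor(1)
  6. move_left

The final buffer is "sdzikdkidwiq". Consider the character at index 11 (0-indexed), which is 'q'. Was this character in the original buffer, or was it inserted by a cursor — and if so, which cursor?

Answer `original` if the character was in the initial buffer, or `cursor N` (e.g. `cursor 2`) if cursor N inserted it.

Answer: original

Derivation:
After op 1 (insert('i')): buffer="szikkiwiq" (len 9), cursors c1@3 c2@6 c3@8, authorship ..1..2.3.
After op 2 (move_left): buffer="szikkiwiq" (len 9), cursors c1@2 c2@5 c3@7, authorship ..1..2.3.
After op 3 (move_left): buffer="szikkiwiq" (len 9), cursors c1@1 c2@4 c3@6, authorship ..1..2.3.
After op 4 (insert('d')): buffer="sdzikdkidwiq" (len 12), cursors c1@2 c2@6 c3@9, authorship .1.1.2.23.3.
After op 5 (add_cursor(1)): buffer="sdzikdkidwiq" (len 12), cursors c4@1 c1@2 c2@6 c3@9, authorship .1.1.2.23.3.
After op 6 (move_left): buffer="sdzikdkidwiq" (len 12), cursors c4@0 c1@1 c2@5 c3@8, authorship .1.1.2.23.3.
Authorship (.=original, N=cursor N): . 1 . 1 . 2 . 2 3 . 3 .
Index 11: author = original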